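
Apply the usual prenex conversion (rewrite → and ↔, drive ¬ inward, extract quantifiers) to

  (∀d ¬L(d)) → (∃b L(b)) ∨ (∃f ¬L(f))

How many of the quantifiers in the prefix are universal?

0

Eliminate → and ↔ using ¬ and ∨.
  ¬(∀d ¬L(d)) ∨ (∃b L(b)) ∨ (∃f ¬L(f))
Push ¬ through the quantifiers and connectives to reach negation normal form:
  (∃d L(d)) ∨ (∃b L(b)) ∨ (∃f ¬L(f))
All bound variables are already distinct, so no renaming is needed.
Pull the quantifiers to the front (each side's bound variable is not free in the other side):
  ∃d ∃b ∃f (L(d) ∨ L(b) ∨ ¬L(f))
The prefix is ∃d ∃b ∃f: 0 universal, 3 existential.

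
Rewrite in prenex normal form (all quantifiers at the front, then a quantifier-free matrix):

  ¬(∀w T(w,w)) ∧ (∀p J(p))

Move each ¬ inward, flipping quantifiers it crosses:
  (∃w ¬T(w,w)) ∧ (∀p J(p))
All bound variables are already distinct, so no renaming is needed.
Pull the quantifiers to the front (each side's bound variable is not free in the other side):
  ∃w ∀p (¬T(w,w) ∧ J(p))

∃w ∀p (¬T(w,w) ∧ J(p))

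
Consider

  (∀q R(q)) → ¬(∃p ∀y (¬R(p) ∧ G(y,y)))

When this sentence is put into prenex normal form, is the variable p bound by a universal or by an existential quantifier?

First replace A → B with ¬A ∨ B.
  ¬(∀q R(q)) ∨ ¬(∃p ∀y (¬R(p) ∧ G(y,y)))
Move each ¬ inward, flipping quantifiers it crosses:
  (∃q ¬R(q)) ∨ (∀p ∃y (R(p) ∨ ¬G(y,y)))
All bound variables are already distinct, so no renaming is needed.
Extract every quantifier outward, since the variables are now distinct and don't occur free across branches:
  ∃q ∀p ∃y (¬R(q) ∨ R(p) ∨ ¬G(y,y))
The quantifier ∃p sits under an odd number of negations (counting the antecedent side of each →), so it flips to ∀p.

universal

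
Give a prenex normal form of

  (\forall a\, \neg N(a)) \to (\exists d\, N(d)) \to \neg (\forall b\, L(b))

\exists a\, \forall d\, \exists b\, (N(a) \lor \neg N(d) \lor \neg L(b))

First replace A → B with ¬A ∨ B.
  \neg (\forall a\, \neg N(a)) \lor \neg (\exists d\, N(d)) \lor \neg (\forall b\, L(b))
Push ¬ through the quantifiers and connectives to reach negation normal form:
  (\exists a\, N(a)) \lor (\forall d\, \neg N(d)) \lor (\exists b\, \neg L(b))
Finally move all quantifiers to the prefix:
  \exists a\, \forall d\, \exists b\, (N(a) \lor \neg N(d) \lor \neg L(b))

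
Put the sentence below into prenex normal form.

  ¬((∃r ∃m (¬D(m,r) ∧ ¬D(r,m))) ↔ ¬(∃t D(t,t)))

∃r ∃m ∃t ∀w1 ∀b ∀z (¬D(m,r) ∧ ¬D(r,m) ∧ D(t,t) ∨ ¬D(w1,w1) ∧ (D(z,b) ∨ D(b,z)))

Eliminate → and ↔ using ¬ and ∨; A ↔ B as (¬A ∨ B) ∧ (¬B ∨ A).
  ¬((¬(∃r ∃m (¬D(m,r) ∧ ¬D(r,m))) ∨ ¬(∃t D(t,t))) ∧ (¬¬(∃t D(t,t)) ∨ (∃r ∃m (¬D(m,r) ∧ ¬D(r,m)))))
Drive negations inward (¬∀x A ≡ ∃x ¬A, ¬∃x A ≡ ∀x ¬A, De Morgan for ∧/∨):
  (∃r ∃m (¬D(m,r) ∧ ¬D(r,m))) ∧ (∃t D(t,t)) ∨ (∀t ¬D(t,t)) ∧ (∀r ∀m (D(m,r) ∨ D(r,m)))
Give each quantifier a distinct variable: t↦w1, r↦b, m↦z.
  (∃r ∃m (¬D(m,r) ∧ ¬D(r,m))) ∧ (∃t D(t,t)) ∨ (∀w1 ¬D(w1,w1)) ∧ (∀b ∀z (D(z,b) ∨ D(b,z)))
Finally move all quantifiers to the prefix:
  ∃r ∃m ∃t ∀w1 ∀b ∀z (¬D(m,r) ∧ ¬D(r,m) ∧ D(t,t) ∨ ¬D(w1,w1) ∧ (D(z,b) ∨ D(b,z)))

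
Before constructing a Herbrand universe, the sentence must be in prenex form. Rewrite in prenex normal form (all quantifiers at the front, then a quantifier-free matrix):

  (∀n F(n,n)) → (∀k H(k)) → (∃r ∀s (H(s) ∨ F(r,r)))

Eliminate → and ↔ using ¬ and ∨.
  ¬(∀n F(n,n)) ∨ ¬(∀k H(k)) ∨ (∃r ∀s (H(s) ∨ F(r,r)))
Move each ¬ inward, flipping quantifiers it crosses:
  (∃n ¬F(n,n)) ∨ (∃k ¬H(k)) ∨ (∃r ∀s (H(s) ∨ F(r,r)))
All bound variables are already distinct, so no renaming is needed.
Pull the quantifiers to the front (each side's bound variable is not free in the other side):
  ∃n ∃k ∃r ∀s (¬F(n,n) ∨ ¬H(k) ∨ H(s) ∨ F(r,r))

∃n ∃k ∃r ∀s (¬F(n,n) ∨ ¬H(k) ∨ H(s) ∨ F(r,r))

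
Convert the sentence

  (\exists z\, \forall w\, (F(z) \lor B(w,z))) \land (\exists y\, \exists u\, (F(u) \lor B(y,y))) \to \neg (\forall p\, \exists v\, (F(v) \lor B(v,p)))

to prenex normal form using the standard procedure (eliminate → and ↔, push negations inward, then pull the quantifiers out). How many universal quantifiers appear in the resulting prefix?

4

Rewrite implications/biconditionals: A → B as ¬A ∨ B.
  \neg ((\exists z\, \forall w\, (F(z) \lor B(w,z))) \land (\exists y\, \exists u\, (F(u) \lor B(y,y)))) \lor \neg (\forall p\, \exists v\, (F(v) \lor B(v,p)))
Move each ¬ inward, flipping quantifiers it crosses:
  (\forall z\, \exists w\, (\neg F(z) \land \neg B(w,z))) \lor (\forall y\, \forall u\, (\neg F(u) \land \neg B(y,y))) \lor (\exists p\, \forall v\, (\neg F(v) \land \neg B(v,p)))
Pull the quantifiers to the front (each side's bound variable is not free in the other side):
  \forall z\, \exists w\, \forall y\, \forall u\, \exists p\, \forall v\, (\neg F(z) \land \neg B(w,z) \lor \neg F(u) \land \neg B(y,y) \lor \neg F(v) \land \neg B(v,p))
The prefix is \forall z \exists w \forall y \forall u \exists p \forall v: 4 universal, 2 existential.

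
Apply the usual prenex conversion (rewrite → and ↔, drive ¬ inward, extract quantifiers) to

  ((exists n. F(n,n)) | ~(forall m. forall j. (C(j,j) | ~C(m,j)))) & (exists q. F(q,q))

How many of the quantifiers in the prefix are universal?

Drive negations inward (¬∀x A ≡ ∃x ¬A, ¬∃x A ≡ ∀x ¬A, De Morgan for ∧/∨):
  ((exists n. F(n,n)) | (exists m. exists j. (~C(j,j) & C(m,j)))) & (exists q. F(q,q))
Pull the quantifiers to the front (each side's bound variable is not free in the other side):
  exists n. exists m. exists j. exists q. ((F(n,n) | ~C(j,j) & C(m,j)) & F(q,q))
The prefix is exists n exists m exists j exists q: 0 universal, 4 existential.

0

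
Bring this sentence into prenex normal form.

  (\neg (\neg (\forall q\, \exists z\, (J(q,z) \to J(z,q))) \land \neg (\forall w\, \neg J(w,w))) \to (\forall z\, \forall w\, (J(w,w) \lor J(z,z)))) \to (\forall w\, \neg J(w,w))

\forall q\, \exists z\, \forall w\, \exists r\, \exists p\, \forall u\, ((\neg J(q,z) \lor J(z,q) \lor \neg J(w,w)) \land \neg J(p,p) \land \neg J(r,r) \lor \neg J(u,u))

Rewrite implications/biconditionals: A → B as ¬A ∨ B.
  \neg (\neg \neg (\neg (\forall q\, \exists z\, (\neg J(q,z) \lor J(z,q))) \land \neg (\forall w\, \neg J(w,w))) \lor (\forall z\, \forall w\, (J(w,w) \lor J(z,z)))) \lor (\forall w\, \neg J(w,w))
Move each ¬ inward, flipping quantifiers it crosses:
  ((\forall q\, \exists z\, (\neg J(q,z) \lor J(z,q))) \lor (\forall w\, \neg J(w,w))) \land (\exists z\, \exists w\, (\neg J(w,w) \land \neg J(z,z))) \lor (\forall w\, \neg J(w,w))
Give each quantifier a distinct variable: z↦r, w↦p, w↦u.
  ((\forall q\, \exists z\, (\neg J(q,z) \lor J(z,q))) \lor (\forall w\, \neg J(w,w))) \land (\exists r\, \exists p\, (\neg J(p,p) \land \neg J(r,r))) \lor (\forall u\, \neg J(u,u))
Pull the quantifiers to the front (each side's bound variable is not free in the other side):
  \forall q\, \exists z\, \forall w\, \exists r\, \exists p\, \forall u\, ((\neg J(q,z) \lor J(z,q) \lor \neg J(w,w)) \land \neg J(p,p) \land \neg J(r,r) \lor \neg J(u,u))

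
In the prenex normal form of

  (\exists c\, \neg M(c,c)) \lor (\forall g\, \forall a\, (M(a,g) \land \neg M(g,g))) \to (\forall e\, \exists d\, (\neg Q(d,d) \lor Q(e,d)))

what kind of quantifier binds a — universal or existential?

First replace A → B with ¬A ∨ B.
  \neg ((\exists c\, \neg M(c,c)) \lor (\forall g\, \forall a\, (M(a,g) \land \neg M(g,g)))) \lor (\forall e\, \exists d\, (\neg Q(d,d) \lor Q(e,d)))
Move each ¬ inward, flipping quantifiers it crosses:
  (\forall c\, M(c,c)) \land (\exists g\, \exists a\, (\neg M(a,g) \lor M(g,g))) \lor (\forall e\, \exists d\, (\neg Q(d,d) \lor Q(e,d)))
Finally move all quantifiers to the prefix:
  \forall c\, \exists g\, \exists a\, \forall e\, \exists d\, (M(c,c) \land (\neg M(a,g) \lor M(g,g)) \lor \neg Q(d,d) \lor Q(e,d))
The quantifier \forall a sits under an odd number of negations (counting the antecedent side of each →), so it flips to \exists a.

existential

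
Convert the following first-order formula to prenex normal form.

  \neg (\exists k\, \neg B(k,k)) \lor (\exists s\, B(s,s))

Move each ¬ inward, flipping quantifiers it crosses:
  (\forall k\, B(k,k)) \lor (\exists s\, B(s,s))
Finally move all quantifiers to the prefix:
  \forall k\, \exists s\, (B(k,k) \lor B(s,s))

\forall k\, \exists s\, (B(k,k) \lor B(s,s))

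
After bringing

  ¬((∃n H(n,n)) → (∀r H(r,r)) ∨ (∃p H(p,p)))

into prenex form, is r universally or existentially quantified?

Eliminate → and ↔ using ¬ and ∨.
  ¬(¬(∃n H(n,n)) ∨ (∀r H(r,r)) ∨ (∃p H(p,p)))
Move each ¬ inward, flipping quantifiers it crosses:
  (∃n H(n,n)) ∧ (∃r ¬H(r,r)) ∧ (∀p ¬H(p,p))
All bound variables are already distinct, so no renaming is needed.
Pull the quantifiers to the front (each side's bound variable is not free in the other side):
  ∃n ∃r ∀p (H(n,n) ∧ ¬H(r,r) ∧ ¬H(p,p))
The quantifier ∀r sits under an odd number of negations (counting the antecedent side of each →), so it flips to ∃r.

existential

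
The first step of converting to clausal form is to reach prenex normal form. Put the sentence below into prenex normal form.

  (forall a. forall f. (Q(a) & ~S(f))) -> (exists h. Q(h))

exists a. exists f. exists h. (~Q(a) | S(f) | Q(h))

Rewrite implications/biconditionals: A → B as ¬A ∨ B.
  ~(forall a. forall f. (Q(a) & ~S(f))) | (exists h. Q(h))
Move each ¬ inward, flipping quantifiers it crosses:
  (exists a. exists f. (~Q(a) | S(f))) | (exists h. Q(h))
All bound variables are already distinct, so no renaming is needed.
Finally move all quantifiers to the prefix:
  exists a. exists f. exists h. (~Q(a) | S(f) | Q(h))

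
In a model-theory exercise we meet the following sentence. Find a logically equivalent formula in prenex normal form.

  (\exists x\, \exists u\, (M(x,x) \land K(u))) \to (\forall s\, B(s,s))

First replace A → B with ¬A ∨ B.
  \neg (\exists x\, \exists u\, (M(x,x) \land K(u))) \lor (\forall s\, B(s,s))
Push ¬ through the quantifiers and connectives to reach negation normal form:
  (\forall x\, \forall u\, (\neg M(x,x) \lor \neg K(u))) \lor (\forall s\, B(s,s))
Pull the quantifiers to the front (each side's bound variable is not free in the other side):
  \forall x\, \forall u\, \forall s\, (\neg M(x,x) \lor \neg K(u) \lor B(s,s))

\forall x\, \forall u\, \forall s\, (\neg M(x,x) \lor \neg K(u) \lor B(s,s))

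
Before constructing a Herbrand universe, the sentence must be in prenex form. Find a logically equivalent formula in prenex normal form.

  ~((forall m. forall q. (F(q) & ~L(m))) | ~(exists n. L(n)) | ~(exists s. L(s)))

Move each ¬ inward, flipping quantifiers it crosses:
  (exists m. exists q. (~F(q) | L(m))) & (exists n. L(n)) & (exists s. L(s))
Pull the quantifiers to the front (each side's bound variable is not free in the other side):
  exists m. exists q. exists n. exists s. ((~F(q) | L(m)) & L(n) & L(s))

exists m. exists q. exists n. exists s. ((~F(q) | L(m)) & L(n) & L(s))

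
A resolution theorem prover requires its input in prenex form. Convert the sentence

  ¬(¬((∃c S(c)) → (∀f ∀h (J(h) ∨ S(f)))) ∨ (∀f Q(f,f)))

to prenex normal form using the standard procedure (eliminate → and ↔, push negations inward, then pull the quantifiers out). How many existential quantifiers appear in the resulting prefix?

1

First replace A → B with ¬A ∨ B.
  ¬(¬(¬(∃c S(c)) ∨ (∀f ∀h (J(h) ∨ S(f)))) ∨ (∀f Q(f,f)))
Drive negations inward (¬∀x A ≡ ∃x ¬A, ¬∃x A ≡ ∀x ¬A, De Morgan for ∧/∨):
  ((∀c ¬S(c)) ∨ (∀f ∀h (J(h) ∨ S(f)))) ∧ (∃f ¬Q(f,f))
Give each quantifier a distinct variable: f↦v.
  ((∀c ¬S(c)) ∨ (∀f ∀h (J(h) ∨ S(f)))) ∧ (∃v ¬Q(v,v))
Finally move all quantifiers to the prefix:
  ∀c ∀f ∀h ∃v ((¬S(c) ∨ J(h) ∨ S(f)) ∧ ¬Q(v,v))
The prefix is ∀c ∀f ∀h ∃v: 3 universal, 1 existential.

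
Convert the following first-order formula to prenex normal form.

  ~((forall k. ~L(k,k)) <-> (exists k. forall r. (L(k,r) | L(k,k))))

First replace A → B with ¬A ∨ B; A ↔ B as (¬A ∨ B) ∧ (¬B ∨ A).
  ~((~(forall k. ~L(k,k)) | (exists k. forall r. (L(k,r) | L(k,k)))) & (~(exists k. forall r. (L(k,r) | L(k,k))) | (forall k. ~L(k,k))))
Push ¬ through the quantifiers and connectives to reach negation normal form:
  (forall k. ~L(k,k)) & (forall k. exists r. (~L(k,r) & ~L(k,k))) | (exists k. forall r. (L(k,r) | L(k,k))) & (exists k. L(k,k))
Standardize variables apart so no two quantifiers bind the same name: k↦u1, k↦x1, r↦w1, k↦a.
  (forall k. ~L(k,k)) & (forall u1. exists r. (~L(u1,r) & ~L(u1,u1))) | (exists x1. forall w1. (L(x1,w1) | L(x1,x1))) & (exists a. L(a,a))
Extract every quantifier outward, since the variables are now distinct and don't occur free across branches:
  forall k. forall u1. exists r. exists x1. forall w1. exists a. (~L(k,k) & ~L(u1,r) & ~L(u1,u1) | (L(x1,w1) | L(x1,x1)) & L(a,a))

forall k. forall u1. exists r. exists x1. forall w1. exists a. (~L(k,k) & ~L(u1,r) & ~L(u1,u1) | (L(x1,w1) | L(x1,x1)) & L(a,a))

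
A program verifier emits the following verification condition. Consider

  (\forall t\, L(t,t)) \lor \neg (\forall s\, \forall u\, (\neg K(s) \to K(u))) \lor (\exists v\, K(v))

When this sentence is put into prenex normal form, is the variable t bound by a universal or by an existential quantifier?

Eliminate → and ↔ using ¬ and ∨.
  (\forall t\, L(t,t)) \lor \neg (\forall s\, \forall u\, (\neg \neg K(s) \lor K(u))) \lor (\exists v\, K(v))
Push ¬ through the quantifiers and connectives to reach negation normal form:
  (\forall t\, L(t,t)) \lor (\exists s\, \exists u\, (\neg K(s) \land \neg K(u))) \lor (\exists v\, K(v))
All bound variables are already distinct, so no renaming is needed.
Finally move all quantifiers to the prefix:
  \forall t\, \exists s\, \exists u\, \exists v\, (L(t,t) \lor \neg K(s) \land \neg K(u) \lor K(v))
The quantifier \forall t sits under an even number of negations (counting the antecedent side of each →), so it remains universal.

universal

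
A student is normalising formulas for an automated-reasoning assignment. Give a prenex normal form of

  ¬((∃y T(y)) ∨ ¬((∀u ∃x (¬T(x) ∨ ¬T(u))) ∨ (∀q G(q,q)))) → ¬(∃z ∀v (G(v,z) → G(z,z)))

First replace A → B with ¬A ∨ B.
  ¬¬((∃y T(y)) ∨ ¬((∀u ∃x (¬T(x) ∨ ¬T(u))) ∨ (∀q G(q,q)))) ∨ ¬(∃z ∀v (¬G(v,z) ∨ G(z,z)))
Move each ¬ inward, flipping quantifiers it crosses:
  (∃y T(y)) ∨ (∃u ∀x (T(x) ∧ T(u))) ∧ (∃q ¬G(q,q)) ∨ (∀z ∃v (G(v,z) ∧ ¬G(z,z)))
All bound variables are already distinct, so no renaming is needed.
Extract every quantifier outward, since the variables are now distinct and don't occur free across branches:
  ∃y ∃u ∀x ∃q ∀z ∃v (T(y) ∨ T(x) ∧ T(u) ∧ ¬G(q,q) ∨ G(v,z) ∧ ¬G(z,z))

∃y ∃u ∀x ∃q ∀z ∃v (T(y) ∨ T(x) ∧ T(u) ∧ ¬G(q,q) ∨ G(v,z) ∧ ¬G(z,z))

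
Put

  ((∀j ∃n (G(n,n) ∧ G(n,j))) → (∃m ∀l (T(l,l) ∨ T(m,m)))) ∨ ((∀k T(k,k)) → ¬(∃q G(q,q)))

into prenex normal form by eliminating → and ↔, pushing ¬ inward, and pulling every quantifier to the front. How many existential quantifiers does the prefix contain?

3

First replace A → B with ¬A ∨ B.
  ¬(∀j ∃n (G(n,n) ∧ G(n,j))) ∨ (∃m ∀l (T(l,l) ∨ T(m,m))) ∨ ¬(∀k T(k,k)) ∨ ¬(∃q G(q,q))
Move each ¬ inward, flipping quantifiers it crosses:
  (∃j ∀n (¬G(n,n) ∨ ¬G(n,j))) ∨ (∃m ∀l (T(l,l) ∨ T(m,m))) ∨ (∃k ¬T(k,k)) ∨ (∀q ¬G(q,q))
All bound variables are already distinct, so no renaming is needed.
Extract every quantifier outward, since the variables are now distinct and don't occur free across branches:
  ∃j ∀n ∃m ∀l ∃k ∀q (¬G(n,n) ∨ ¬G(n,j) ∨ T(l,l) ∨ T(m,m) ∨ ¬T(k,k) ∨ ¬G(q,q))
The prefix is ∃j ∀n ∃m ∀l ∃k ∀q: 3 universal, 3 existential.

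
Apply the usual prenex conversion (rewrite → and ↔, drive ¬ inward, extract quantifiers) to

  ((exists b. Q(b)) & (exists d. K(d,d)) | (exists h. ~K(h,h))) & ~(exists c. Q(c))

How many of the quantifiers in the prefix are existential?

3

Drive negations inward (¬∀x A ≡ ∃x ¬A, ¬∃x A ≡ ∀x ¬A, De Morgan for ∧/∨):
  ((exists b. Q(b)) & (exists d. K(d,d)) | (exists h. ~K(h,h))) & (forall c. ~Q(c))
Pull the quantifiers to the front (each side's bound variable is not free in the other side):
  exists b. exists d. exists h. forall c. ((Q(b) & K(d,d) | ~K(h,h)) & ~Q(c))
The prefix is exists b exists d exists h forall c: 1 universal, 3 existential.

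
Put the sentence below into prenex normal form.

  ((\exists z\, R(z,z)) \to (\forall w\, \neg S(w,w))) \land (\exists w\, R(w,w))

Rewrite implications/biconditionals: A → B as ¬A ∨ B.
  (\neg (\exists z\, R(z,z)) \lor (\forall w\, \neg S(w,w))) \land (\exists w\, R(w,w))
Move each ¬ inward, flipping quantifiers it crosses:
  ((\forall z\, \neg R(z,z)) \lor (\forall w\, \neg S(w,w))) \land (\exists w\, R(w,w))
Rename bound variables to avoid capture: w↦w1.
  ((\forall z\, \neg R(z,z)) \lor (\forall w\, \neg S(w,w))) \land (\exists w1\, R(w1,w1))
Extract every quantifier outward, since the variables are now distinct and don't occur free across branches:
  \forall z\, \forall w\, \exists w1\, ((\neg R(z,z) \lor \neg S(w,w)) \land R(w1,w1))

\forall z\, \forall w\, \exists w1\, ((\neg R(z,z) \lor \neg S(w,w)) \land R(w1,w1))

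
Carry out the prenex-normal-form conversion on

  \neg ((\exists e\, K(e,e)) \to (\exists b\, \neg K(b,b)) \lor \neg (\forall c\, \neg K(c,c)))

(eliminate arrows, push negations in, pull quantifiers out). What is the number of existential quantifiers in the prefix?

1

Rewrite implications/biconditionals: A → B as ¬A ∨ B.
  \neg (\neg (\exists e\, K(e,e)) \lor (\exists b\, \neg K(b,b)) \lor \neg (\forall c\, \neg K(c,c)))
Move each ¬ inward, flipping quantifiers it crosses:
  (\exists e\, K(e,e)) \land (\forall b\, K(b,b)) \land (\forall c\, \neg K(c,c))
Pull the quantifiers to the front (each side's bound variable is not free in the other side):
  \exists e\, \forall b\, \forall c\, (K(e,e) \land K(b,b) \land \neg K(c,c))
The prefix is \exists e \forall b \forall c: 2 universal, 1 existential.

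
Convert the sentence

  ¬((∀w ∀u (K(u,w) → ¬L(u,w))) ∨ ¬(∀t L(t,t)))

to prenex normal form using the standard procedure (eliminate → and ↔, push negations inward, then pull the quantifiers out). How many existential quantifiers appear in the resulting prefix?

2

Eliminate → and ↔ using ¬ and ∨.
  ¬((∀w ∀u (¬K(u,w) ∨ ¬L(u,w))) ∨ ¬(∀t L(t,t)))
Drive negations inward (¬∀x A ≡ ∃x ¬A, ¬∃x A ≡ ∀x ¬A, De Morgan for ∧/∨):
  (∃w ∃u (K(u,w) ∧ L(u,w))) ∧ (∀t L(t,t))
All bound variables are already distinct, so no renaming is needed.
Extract every quantifier outward, since the variables are now distinct and don't occur free across branches:
  ∃w ∃u ∀t (K(u,w) ∧ L(u,w) ∧ L(t,t))
The prefix is ∃w ∃u ∀t: 1 universal, 2 existential.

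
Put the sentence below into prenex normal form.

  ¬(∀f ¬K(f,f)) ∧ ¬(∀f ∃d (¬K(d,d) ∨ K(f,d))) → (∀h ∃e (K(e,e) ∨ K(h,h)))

∀f ∀b ∃d ∀h ∃e (¬K(f,f) ∨ ¬K(d,d) ∨ K(b,d) ∨ K(e,e) ∨ K(h,h))

First replace A → B with ¬A ∨ B.
  ¬(¬(∀f ¬K(f,f)) ∧ ¬(∀f ∃d (¬K(d,d) ∨ K(f,d)))) ∨ (∀h ∃e (K(e,e) ∨ K(h,h)))
Move each ¬ inward, flipping quantifiers it crosses:
  (∀f ¬K(f,f)) ∨ (∀f ∃d (¬K(d,d) ∨ K(f,d))) ∨ (∀h ∃e (K(e,e) ∨ K(h,h)))
Standardize variables apart so no two quantifiers bind the same name: f↦b.
  (∀f ¬K(f,f)) ∨ (∀b ∃d (¬K(d,d) ∨ K(b,d))) ∨ (∀h ∃e (K(e,e) ∨ K(h,h)))
Finally move all quantifiers to the prefix:
  ∀f ∀b ∃d ∀h ∃e (¬K(f,f) ∨ ¬K(d,d) ∨ K(b,d) ∨ K(e,e) ∨ K(h,h))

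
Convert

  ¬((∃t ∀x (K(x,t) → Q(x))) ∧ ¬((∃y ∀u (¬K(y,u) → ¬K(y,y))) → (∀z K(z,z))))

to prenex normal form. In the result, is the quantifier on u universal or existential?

First replace A → B with ¬A ∨ B.
  ¬((∃t ∀x (¬K(x,t) ∨ Q(x))) ∧ ¬(¬(∃y ∀u (¬¬K(y,u) ∨ ¬K(y,y))) ∨ (∀z K(z,z))))
Move each ¬ inward, flipping quantifiers it crosses:
  (∀t ∃x (K(x,t) ∧ ¬Q(x))) ∨ (∀y ∃u (¬K(y,u) ∧ K(y,y))) ∨ (∀z K(z,z))
Finally move all quantifiers to the prefix:
  ∀t ∃x ∀y ∃u ∀z (K(x,t) ∧ ¬Q(x) ∨ ¬K(y,u) ∧ K(y,y) ∨ K(z,z))
The quantifier ∀u sits under an odd number of negations (counting the antecedent side of each →), so it flips to ∃u.

existential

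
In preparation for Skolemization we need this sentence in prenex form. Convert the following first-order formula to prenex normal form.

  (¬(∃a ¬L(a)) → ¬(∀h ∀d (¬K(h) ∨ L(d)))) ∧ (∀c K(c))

Rewrite implications/biconditionals: A → B as ¬A ∨ B.
  (¬¬(∃a ¬L(a)) ∨ ¬(∀h ∀d (¬K(h) ∨ L(d)))) ∧ (∀c K(c))
Drive negations inward (¬∀x A ≡ ∃x ¬A, ¬∃x A ≡ ∀x ¬A, De Morgan for ∧/∨):
  ((∃a ¬L(a)) ∨ (∃h ∃d (K(h) ∧ ¬L(d)))) ∧ (∀c K(c))
All bound variables are already distinct, so no renaming is needed.
Finally move all quantifiers to the prefix:
  ∃a ∃h ∃d ∀c ((¬L(a) ∨ K(h) ∧ ¬L(d)) ∧ K(c))

∃a ∃h ∃d ∀c ((¬L(a) ∨ K(h) ∧ ¬L(d)) ∧ K(c))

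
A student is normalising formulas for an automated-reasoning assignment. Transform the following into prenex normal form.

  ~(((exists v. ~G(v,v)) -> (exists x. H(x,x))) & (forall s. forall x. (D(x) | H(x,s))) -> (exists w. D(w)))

forall v. exists x. forall s. forall v1. forall w. ((G(v,v) | H(x,x)) & (D(v1) | H(v1,s)) & ~D(w))

Rewrite implications/biconditionals: A → B as ¬A ∨ B.
  ~(~((~(exists v. ~G(v,v)) | (exists x. H(x,x))) & (forall s. forall x. (D(x) | H(x,s)))) | (exists w. D(w)))
Move each ¬ inward, flipping quantifiers it crosses:
  ((forall v. G(v,v)) | (exists x. H(x,x))) & (forall s. forall x. (D(x) | H(x,s))) & (forall w. ~D(w))
Give each quantifier a distinct variable: x↦v1.
  ((forall v. G(v,v)) | (exists x. H(x,x))) & (forall s. forall v1. (D(v1) | H(v1,s))) & (forall w. ~D(w))
Extract every quantifier outward, since the variables are now distinct and don't occur free across branches:
  forall v. exists x. forall s. forall v1. forall w. ((G(v,v) | H(x,x)) & (D(v1) | H(v1,s)) & ~D(w))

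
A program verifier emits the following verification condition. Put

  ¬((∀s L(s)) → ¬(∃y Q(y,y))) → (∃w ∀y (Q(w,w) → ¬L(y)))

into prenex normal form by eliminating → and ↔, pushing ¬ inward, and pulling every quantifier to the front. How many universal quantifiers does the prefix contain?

Rewrite implications/biconditionals: A → B as ¬A ∨ B.
  ¬¬(¬(∀s L(s)) ∨ ¬(∃y Q(y,y))) ∨ (∃w ∀y (¬Q(w,w) ∨ ¬L(y)))
Drive negations inward (¬∀x A ≡ ∃x ¬A, ¬∃x A ≡ ∀x ¬A, De Morgan for ∧/∨):
  (∃s ¬L(s)) ∨ (∀y ¬Q(y,y)) ∨ (∃w ∀y (¬Q(w,w) ∨ ¬L(y)))
Rename bound variables to avoid capture: y↦a.
  (∃s ¬L(s)) ∨ (∀y ¬Q(y,y)) ∨ (∃w ∀a (¬Q(w,w) ∨ ¬L(a)))
Finally move all quantifiers to the prefix:
  ∃s ∀y ∃w ∀a (¬L(s) ∨ ¬Q(y,y) ∨ ¬Q(w,w) ∨ ¬L(a))
The prefix is ∃s ∀y ∃w ∀a: 2 universal, 2 existential.

2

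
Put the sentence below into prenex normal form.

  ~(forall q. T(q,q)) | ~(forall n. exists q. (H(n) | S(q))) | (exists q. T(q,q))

Move each ¬ inward, flipping quantifiers it crosses:
  (exists q. ~T(q,q)) | (exists n. forall q. (~H(n) & ~S(q))) | (exists q. T(q,q))
Standardize variables apart so no two quantifiers bind the same name: q↦v1, q↦u1.
  (exists q. ~T(q,q)) | (exists n. forall v1. (~H(n) & ~S(v1))) | (exists u1. T(u1,u1))
Extract every quantifier outward, since the variables are now distinct and don't occur free across branches:
  exists q. exists n. forall v1. exists u1. (~T(q,q) | ~H(n) & ~S(v1) | T(u1,u1))

exists q. exists n. forall v1. exists u1. (~T(q,q) | ~H(n) & ~S(v1) | T(u1,u1))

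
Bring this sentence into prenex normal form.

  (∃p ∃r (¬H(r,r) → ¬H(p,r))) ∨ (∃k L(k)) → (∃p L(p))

Rewrite implications/biconditionals: A → B as ¬A ∨ B.
  ¬((∃p ∃r (¬¬H(r,r) ∨ ¬H(p,r))) ∨ (∃k L(k))) ∨ (∃p L(p))
Move each ¬ inward, flipping quantifiers it crosses:
  (∀p ∀r (¬H(r,r) ∧ H(p,r))) ∧ (∀k ¬L(k)) ∨ (∃p L(p))
Standardize variables apart so no two quantifiers bind the same name: p↦z1.
  (∀p ∀r (¬H(r,r) ∧ H(p,r))) ∧ (∀k ¬L(k)) ∨ (∃z1 L(z1))
Pull the quantifiers to the front (each side's bound variable is not free in the other side):
  ∀p ∀r ∀k ∃z1 (¬H(r,r) ∧ H(p,r) ∧ ¬L(k) ∨ L(z1))

∀p ∀r ∀k ∃z1 (¬H(r,r) ∧ H(p,r) ∧ ¬L(k) ∨ L(z1))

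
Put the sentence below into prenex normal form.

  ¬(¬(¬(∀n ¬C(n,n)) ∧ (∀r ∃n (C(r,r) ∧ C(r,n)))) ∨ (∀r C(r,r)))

Push ¬ through the quantifiers and connectives to reach negation normal form:
  (∃n C(n,n)) ∧ (∀r ∃n (C(r,r) ∧ C(r,n))) ∧ (∃r ¬C(r,r))
Standardize variables apart so no two quantifiers bind the same name: n↦w1, r↦c.
  (∃n C(n,n)) ∧ (∀r ∃w1 (C(r,r) ∧ C(r,w1))) ∧ (∃c ¬C(c,c))
Finally move all quantifiers to the prefix:
  ∃n ∀r ∃w1 ∃c (C(n,n) ∧ C(r,r) ∧ C(r,w1) ∧ ¬C(c,c))

∃n ∀r ∃w1 ∃c (C(n,n) ∧ C(r,r) ∧ C(r,w1) ∧ ¬C(c,c))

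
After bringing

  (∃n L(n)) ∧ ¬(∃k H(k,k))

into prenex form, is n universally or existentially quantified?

existential

Push ¬ through the quantifiers and connectives to reach negation normal form:
  (∃n L(n)) ∧ (∀k ¬H(k,k))
Finally move all quantifiers to the prefix:
  ∃n ∀k (L(n) ∧ ¬H(k,k))
The quantifier ∃n sits under an even number of negations, so it remains existential.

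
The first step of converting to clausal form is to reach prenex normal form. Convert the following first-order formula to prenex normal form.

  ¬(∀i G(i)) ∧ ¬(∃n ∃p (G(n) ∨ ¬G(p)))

∃i ∀n ∀p (¬G(i) ∧ ¬G(n) ∧ G(p))

Push ¬ through the quantifiers and connectives to reach negation normal form:
  (∃i ¬G(i)) ∧ (∀n ∀p (¬G(n) ∧ G(p)))
Pull the quantifiers to the front (each side's bound variable is not free in the other side):
  ∃i ∀n ∀p (¬G(i) ∧ ¬G(n) ∧ G(p))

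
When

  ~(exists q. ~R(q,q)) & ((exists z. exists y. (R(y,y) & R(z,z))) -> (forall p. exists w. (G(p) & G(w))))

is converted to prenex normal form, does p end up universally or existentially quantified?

Eliminate → and ↔ using ¬ and ∨.
  ~(exists q. ~R(q,q)) & (~(exists z. exists y. (R(y,y) & R(z,z))) | (forall p. exists w. (G(p) & G(w))))
Drive negations inward (¬∀x A ≡ ∃x ¬A, ¬∃x A ≡ ∀x ¬A, De Morgan for ∧/∨):
  (forall q. R(q,q)) & ((forall z. forall y. (~R(y,y) | ~R(z,z))) | (forall p. exists w. (G(p) & G(w))))
Extract every quantifier outward, since the variables are now distinct and don't occur free across branches:
  forall q. forall z. forall y. forall p. exists w. (R(q,q) & (~R(y,y) | ~R(z,z) | G(p) & G(w)))
The quantifier forall p sits under an even number of negations (counting the antecedent side of each →), so it remains universal.

universal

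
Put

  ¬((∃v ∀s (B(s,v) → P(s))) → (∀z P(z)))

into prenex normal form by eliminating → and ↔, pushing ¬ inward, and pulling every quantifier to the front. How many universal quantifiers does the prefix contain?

Rewrite implications/biconditionals: A → B as ¬A ∨ B.
  ¬(¬(∃v ∀s (¬B(s,v) ∨ P(s))) ∨ (∀z P(z)))
Push ¬ through the quantifiers and connectives to reach negation normal form:
  (∃v ∀s (¬B(s,v) ∨ P(s))) ∧ (∃z ¬P(z))
All bound variables are already distinct, so no renaming is needed.
Extract every quantifier outward, since the variables are now distinct and don't occur free across branches:
  ∃v ∀s ∃z ((¬B(s,v) ∨ P(s)) ∧ ¬P(z))
The prefix is ∃v ∀s ∃z: 1 universal, 2 existential.

1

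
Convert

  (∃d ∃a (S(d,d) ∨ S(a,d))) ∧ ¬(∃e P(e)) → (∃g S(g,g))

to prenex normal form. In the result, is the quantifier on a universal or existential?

universal

Rewrite implications/biconditionals: A → B as ¬A ∨ B.
  ¬((∃d ∃a (S(d,d) ∨ S(a,d))) ∧ ¬(∃e P(e))) ∨ (∃g S(g,g))
Push ¬ through the quantifiers and connectives to reach negation normal form:
  (∀d ∀a (¬S(d,d) ∧ ¬S(a,d))) ∨ (∃e P(e)) ∨ (∃g S(g,g))
All bound variables are already distinct, so no renaming is needed.
Pull the quantifiers to the front (each side's bound variable is not free in the other side):
  ∀d ∀a ∃e ∃g (¬S(d,d) ∧ ¬S(a,d) ∨ P(e) ∨ S(g,g))
The quantifier ∃a sits under an odd number of negations (counting the antecedent side of each →), so it flips to ∀a.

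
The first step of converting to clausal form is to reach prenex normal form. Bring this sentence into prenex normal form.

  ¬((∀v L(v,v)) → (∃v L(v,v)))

∀v ∀p (L(v,v) ∧ ¬L(p,p))

Rewrite implications/biconditionals: A → B as ¬A ∨ B.
  ¬(¬(∀v L(v,v)) ∨ (∃v L(v,v)))
Move each ¬ inward, flipping quantifiers it crosses:
  (∀v L(v,v)) ∧ (∀v ¬L(v,v))
Rename bound variables to avoid capture: v↦p.
  (∀v L(v,v)) ∧ (∀p ¬L(p,p))
Pull the quantifiers to the front (each side's bound variable is not free in the other side):
  ∀v ∀p (L(v,v) ∧ ¬L(p,p))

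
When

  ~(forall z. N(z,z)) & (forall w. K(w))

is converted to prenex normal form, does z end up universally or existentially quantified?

Push ¬ through the quantifiers and connectives to reach negation normal form:
  (exists z. ~N(z,z)) & (forall w. K(w))
Extract every quantifier outward, since the variables are now distinct and don't occur free across branches:
  exists z. forall w. (~N(z,z) & K(w))
The quantifier forall z sits under an odd number of negations, so it flips to exists z.

existential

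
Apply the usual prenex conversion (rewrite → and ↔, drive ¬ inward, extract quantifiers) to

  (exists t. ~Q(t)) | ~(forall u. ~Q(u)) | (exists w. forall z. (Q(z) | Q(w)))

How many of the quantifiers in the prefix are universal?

Move each ¬ inward, flipping quantifiers it crosses:
  (exists t. ~Q(t)) | (exists u. Q(u)) | (exists w. forall z. (Q(z) | Q(w)))
All bound variables are already distinct, so no renaming is needed.
Pull the quantifiers to the front (each side's bound variable is not free in the other side):
  exists t. exists u. exists w. forall z. (~Q(t) | Q(u) | Q(z) | Q(w))
The prefix is exists t exists u exists w forall z: 1 universal, 3 existential.

1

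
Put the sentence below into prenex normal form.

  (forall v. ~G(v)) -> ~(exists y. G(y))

Rewrite implications/biconditionals: A → B as ¬A ∨ B.
  ~(forall v. ~G(v)) | ~(exists y. G(y))
Drive negations inward (¬∀x A ≡ ∃x ¬A, ¬∃x A ≡ ∀x ¬A, De Morgan for ∧/∨):
  (exists v. G(v)) | (forall y. ~G(y))
All bound variables are already distinct, so no renaming is needed.
Finally move all quantifiers to the prefix:
  exists v. forall y. (G(v) | ~G(y))

exists v. forall y. (G(v) | ~G(y))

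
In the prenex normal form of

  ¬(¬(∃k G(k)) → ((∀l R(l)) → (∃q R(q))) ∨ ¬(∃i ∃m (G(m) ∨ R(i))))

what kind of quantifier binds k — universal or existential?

universal

Rewrite implications/biconditionals: A → B as ¬A ∨ B.
  ¬(¬¬(∃k G(k)) ∨ ¬(∀l R(l)) ∨ (∃q R(q)) ∨ ¬(∃i ∃m (G(m) ∨ R(i))))
Push ¬ through the quantifiers and connectives to reach negation normal form:
  (∀k ¬G(k)) ∧ (∀l R(l)) ∧ (∀q ¬R(q)) ∧ (∃i ∃m (G(m) ∨ R(i)))
All bound variables are already distinct, so no renaming is needed.
Pull the quantifiers to the front (each side's bound variable is not free in the other side):
  ∀k ∀l ∀q ∃i ∃m (¬G(k) ∧ R(l) ∧ ¬R(q) ∧ (G(m) ∨ R(i)))
The quantifier ∃k sits under an odd number of negations (counting the antecedent side of each →), so it flips to ∀k.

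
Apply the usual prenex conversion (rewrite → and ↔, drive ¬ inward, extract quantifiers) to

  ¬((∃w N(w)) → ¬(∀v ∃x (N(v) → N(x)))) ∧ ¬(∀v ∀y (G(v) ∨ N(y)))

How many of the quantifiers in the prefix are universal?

First replace A → B with ¬A ∨ B.
  ¬(¬(∃w N(w)) ∨ ¬(∀v ∃x (¬N(v) ∨ N(x)))) ∧ ¬(∀v ∀y (G(v) ∨ N(y)))
Move each ¬ inward, flipping quantifiers it crosses:
  (∃w N(w)) ∧ (∀v ∃x (¬N(v) ∨ N(x))) ∧ (∃v ∃y (¬G(v) ∧ ¬N(y)))
Give each quantifier a distinct variable: v↦c.
  (∃w N(w)) ∧ (∀v ∃x (¬N(v) ∨ N(x))) ∧ (∃c ∃y (¬G(c) ∧ ¬N(y)))
Finally move all quantifiers to the prefix:
  ∃w ∀v ∃x ∃c ∃y (N(w) ∧ (¬N(v) ∨ N(x)) ∧ ¬G(c) ∧ ¬N(y))
The prefix is ∃w ∀v ∃x ∃c ∃y: 1 universal, 4 existential.

1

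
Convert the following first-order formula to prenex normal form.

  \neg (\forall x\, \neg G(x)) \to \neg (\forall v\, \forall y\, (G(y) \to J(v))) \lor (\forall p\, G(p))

Eliminate → and ↔ using ¬ and ∨.
  \neg \neg (\forall x\, \neg G(x)) \lor \neg (\forall v\, \forall y\, (\neg G(y) \lor J(v))) \lor (\forall p\, G(p))
Drive negations inward (¬∀x A ≡ ∃x ¬A, ¬∃x A ≡ ∀x ¬A, De Morgan for ∧/∨):
  (\forall x\, \neg G(x)) \lor (\exists v\, \exists y\, (G(y) \land \neg J(v))) \lor (\forall p\, G(p))
All bound variables are already distinct, so no renaming is needed.
Pull the quantifiers to the front (each side's bound variable is not free in the other side):
  \forall x\, \exists v\, \exists y\, \forall p\, (\neg G(x) \lor G(y) \land \neg J(v) \lor G(p))

\forall x\, \exists v\, \exists y\, \forall p\, (\neg G(x) \lor G(y) \land \neg J(v) \lor G(p))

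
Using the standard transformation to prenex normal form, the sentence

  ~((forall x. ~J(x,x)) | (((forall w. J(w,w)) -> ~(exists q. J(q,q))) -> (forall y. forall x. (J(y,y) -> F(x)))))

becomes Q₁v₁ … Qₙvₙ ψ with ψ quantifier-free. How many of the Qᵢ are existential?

Rewrite implications/biconditionals: A → B as ¬A ∨ B.
  ~((forall x. ~J(x,x)) | ~(~(forall w. J(w,w)) | ~(exists q. J(q,q))) | (forall y. forall x. (~J(y,y) | F(x))))
Drive negations inward (¬∀x A ≡ ∃x ¬A, ¬∃x A ≡ ∀x ¬A, De Morgan for ∧/∨):
  (exists x. J(x,x)) & ((exists w. ~J(w,w)) | (forall q. ~J(q,q))) & (exists y. exists x. (J(y,y) & ~F(x)))
Give each quantifier a distinct variable: x↦t.
  (exists x. J(x,x)) & ((exists w. ~J(w,w)) | (forall q. ~J(q,q))) & (exists y. exists t. (J(y,y) & ~F(t)))
Finally move all quantifiers to the prefix:
  exists x. exists w. forall q. exists y. exists t. (J(x,x) & (~J(w,w) | ~J(q,q)) & J(y,y) & ~F(t))
The prefix is exists x exists w forall q exists y exists t: 1 universal, 4 existential.

4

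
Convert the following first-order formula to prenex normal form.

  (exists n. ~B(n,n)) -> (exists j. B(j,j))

Rewrite implications/biconditionals: A → B as ¬A ∨ B.
  ~(exists n. ~B(n,n)) | (exists j. B(j,j))
Move each ¬ inward, flipping quantifiers it crosses:
  (forall n. B(n,n)) | (exists j. B(j,j))
All bound variables are already distinct, so no renaming is needed.
Pull the quantifiers to the front (each side's bound variable is not free in the other side):
  forall n. exists j. (B(n,n) | B(j,j))

forall n. exists j. (B(n,n) | B(j,j))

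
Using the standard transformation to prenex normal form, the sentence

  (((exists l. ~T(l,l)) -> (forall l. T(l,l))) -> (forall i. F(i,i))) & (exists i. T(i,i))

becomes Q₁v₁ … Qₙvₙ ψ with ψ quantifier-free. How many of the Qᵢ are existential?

First replace A → B with ¬A ∨ B.
  (~(~(exists l. ~T(l,l)) | (forall l. T(l,l))) | (forall i. F(i,i))) & (exists i. T(i,i))
Drive negations inward (¬∀x A ≡ ∃x ¬A, ¬∃x A ≡ ∀x ¬A, De Morgan for ∧/∨):
  ((exists l. ~T(l,l)) & (exists l. ~T(l,l)) | (forall i. F(i,i))) & (exists i. T(i,i))
Rename bound variables to avoid capture: l↦a, i↦p.
  ((exists l. ~T(l,l)) & (exists a. ~T(a,a)) | (forall i. F(i,i))) & (exists p. T(p,p))
Pull the quantifiers to the front (each side's bound variable is not free in the other side):
  exists l. exists a. forall i. exists p. ((~T(l,l) & ~T(a,a) | F(i,i)) & T(p,p))
The prefix is exists l exists a forall i exists p: 1 universal, 3 existential.

3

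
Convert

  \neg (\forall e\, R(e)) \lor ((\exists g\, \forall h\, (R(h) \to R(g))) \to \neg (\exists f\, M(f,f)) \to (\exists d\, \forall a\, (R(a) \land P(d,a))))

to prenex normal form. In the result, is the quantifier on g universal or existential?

universal

Eliminate → and ↔ using ¬ and ∨.
  \neg (\forall e\, R(e)) \lor \neg (\exists g\, \forall h\, (\neg R(h) \lor R(g))) \lor \neg \neg (\exists f\, M(f,f)) \lor (\exists d\, \forall a\, (R(a) \land P(d,a)))
Push ¬ through the quantifiers and connectives to reach negation normal form:
  (\exists e\, \neg R(e)) \lor (\forall g\, \exists h\, (R(h) \land \neg R(g))) \lor (\exists f\, M(f,f)) \lor (\exists d\, \forall a\, (R(a) \land P(d,a)))
Finally move all quantifiers to the prefix:
  \exists e\, \forall g\, \exists h\, \exists f\, \exists d\, \forall a\, (\neg R(e) \lor R(h) \land \neg R(g) \lor M(f,f) \lor R(a) \land P(d,a))
The quantifier \exists g sits under an odd number of negations (counting the antecedent side of each →), so it flips to \forall g.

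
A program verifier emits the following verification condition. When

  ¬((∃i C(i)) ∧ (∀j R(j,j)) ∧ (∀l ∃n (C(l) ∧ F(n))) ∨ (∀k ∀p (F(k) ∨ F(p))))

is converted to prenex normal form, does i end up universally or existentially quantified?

universal

Drive negations inward (¬∀x A ≡ ∃x ¬A, ¬∃x A ≡ ∀x ¬A, De Morgan for ∧/∨):
  ((∀i ¬C(i)) ∨ (∃j ¬R(j,j)) ∨ (∃l ∀n (¬C(l) ∨ ¬F(n)))) ∧ (∃k ∃p (¬F(k) ∧ ¬F(p)))
Finally move all quantifiers to the prefix:
  ∀i ∃j ∃l ∀n ∃k ∃p ((¬C(i) ∨ ¬R(j,j) ∨ ¬C(l) ∨ ¬F(n)) ∧ ¬F(k) ∧ ¬F(p))
The quantifier ∃i sits under an odd number of negations, so it flips to ∀i.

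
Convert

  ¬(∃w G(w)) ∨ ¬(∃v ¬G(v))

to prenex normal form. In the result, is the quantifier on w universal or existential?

universal

Move each ¬ inward, flipping quantifiers it crosses:
  (∀w ¬G(w)) ∨ (∀v G(v))
All bound variables are already distinct, so no renaming is needed.
Pull the quantifiers to the front (each side's bound variable is not free in the other side):
  ∀w ∀v (¬G(w) ∨ G(v))
The quantifier ∃w sits under an odd number of negations, so it flips to ∀w.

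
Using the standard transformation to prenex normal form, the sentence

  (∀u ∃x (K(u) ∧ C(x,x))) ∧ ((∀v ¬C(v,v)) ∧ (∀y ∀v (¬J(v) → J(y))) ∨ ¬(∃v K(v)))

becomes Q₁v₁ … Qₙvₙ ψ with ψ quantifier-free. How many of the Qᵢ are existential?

Eliminate → and ↔ using ¬ and ∨.
  (∀u ∃x (K(u) ∧ C(x,x))) ∧ ((∀v ¬C(v,v)) ∧ (∀y ∀v (¬¬J(v) ∨ J(y))) ∨ ¬(∃v K(v)))
Drive negations inward (¬∀x A ≡ ∃x ¬A, ¬∃x A ≡ ∀x ¬A, De Morgan for ∧/∨):
  (∀u ∃x (K(u) ∧ C(x,x))) ∧ ((∀v ¬C(v,v)) ∧ (∀y ∀v (J(v) ∨ J(y))) ∨ (∀v ¬K(v)))
Standardize variables apart so no two quantifiers bind the same name: v↦v1, v↦c.
  (∀u ∃x (K(u) ∧ C(x,x))) ∧ ((∀v ¬C(v,v)) ∧ (∀y ∀v1 (J(v1) ∨ J(y))) ∨ (∀c ¬K(c)))
Extract every quantifier outward, since the variables are now distinct and don't occur free across branches:
  ∀u ∃x ∀v ∀y ∀v1 ∀c (K(u) ∧ C(x,x) ∧ (¬C(v,v) ∧ (J(v1) ∨ J(y)) ∨ ¬K(c)))
The prefix is ∀u ∃x ∀v ∀y ∀v1 ∀c: 5 universal, 1 existential.

1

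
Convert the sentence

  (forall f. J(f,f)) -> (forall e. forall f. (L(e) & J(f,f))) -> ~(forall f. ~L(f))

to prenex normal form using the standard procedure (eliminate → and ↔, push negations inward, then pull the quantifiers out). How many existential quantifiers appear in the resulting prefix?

4

First replace A → B with ¬A ∨ B.
  ~(forall f. J(f,f)) | ~(forall e. forall f. (L(e) & J(f,f))) | ~(forall f. ~L(f))
Drive negations inward (¬∀x A ≡ ∃x ¬A, ¬∃x A ≡ ∀x ¬A, De Morgan for ∧/∨):
  (exists f. ~J(f,f)) | (exists e. exists f. (~L(e) | ~J(f,f))) | (exists f. L(f))
Rename bound variables to avoid capture: f↦a, f↦w.
  (exists f. ~J(f,f)) | (exists e. exists a. (~L(e) | ~J(a,a))) | (exists w. L(w))
Extract every quantifier outward, since the variables are now distinct and don't occur free across branches:
  exists f. exists e. exists a. exists w. (~J(f,f) | ~L(e) | ~J(a,a) | L(w))
The prefix is exists f exists e exists a exists w: 0 universal, 4 existential.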